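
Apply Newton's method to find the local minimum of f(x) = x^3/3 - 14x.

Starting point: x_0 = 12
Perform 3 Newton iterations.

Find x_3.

f(x) = x^3/3 - 14x
f'(x) = x^2 - 14, f''(x) = 2x
Newton update: x_{n+1} = x_n - (x_n^2 - 14)/(2*x_n)
Step 1: x_0 = 12, f'=130, f''=24, x_1 = 79/12
Step 2: x_1 = 79/12, f'=4225/144, f''=79/6, x_2 = 8257/1896
Step 3: x_2 = 8257/1896, f'=17850625/3594816, f''=8257/948, x_3 = 118505473/31310544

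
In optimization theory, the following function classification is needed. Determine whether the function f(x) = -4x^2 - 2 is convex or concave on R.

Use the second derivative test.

f(x) = -4x^2 - 2
f'(x) = -8x + 0
f''(x) = -8
Since f''(x) = -8 < 0 for all x, f is concave on R.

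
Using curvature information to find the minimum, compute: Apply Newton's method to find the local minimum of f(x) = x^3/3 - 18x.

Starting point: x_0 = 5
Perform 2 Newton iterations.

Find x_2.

f(x) = x^3/3 - 18x
f'(x) = x^2 - 18, f''(x) = 2x
Newton update: x_{n+1} = x_n - (x_n^2 - 18)/(2*x_n)
Step 1: x_0 = 5, f'=7, f''=10, x_1 = 43/10
Step 2: x_1 = 43/10, f'=49/100, f''=43/5, x_2 = 3649/860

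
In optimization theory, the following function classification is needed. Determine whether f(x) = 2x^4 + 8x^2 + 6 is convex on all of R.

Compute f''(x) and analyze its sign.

f(x) = 2x^4 + 8x^2 + 6
f'(x) = 8x^3 + 16x
f''(x) = 24x^2 + 16
f''(x) = 24x^2 + 16 >= 16 > 0 for all x
Therefore, f is convex on R.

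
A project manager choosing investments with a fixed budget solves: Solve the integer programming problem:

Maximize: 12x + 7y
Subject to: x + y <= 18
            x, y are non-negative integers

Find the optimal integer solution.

Objective: 12x + 7y, constraint: x + y <= 18
Coefficient of x is 12 >= coefficient of y is 7, so allocate the entire budget to x.
Optimal: x = 18, y = 0, value = 216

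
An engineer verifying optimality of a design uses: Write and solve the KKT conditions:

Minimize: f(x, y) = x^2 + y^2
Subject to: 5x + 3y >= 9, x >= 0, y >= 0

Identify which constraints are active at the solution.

KKT conditions for min x^2 + y^2 s.t. 5x + 3y >= 9, x >= 0, y >= 0:
Stationarity: 2x = mu*5 + mu_x, 2y = mu*3 + mu_y, with mu, mu_x, mu_y >= 0
Complementary slackness: mu*(5x + 3y - 9) = 0, mu_x*x = 0, mu_y*y = 0
(0, 0) is infeasible (5*0 + 3*0 < 9), so if mu = 0 stationarity would force x = mu_x/2 >= 0, y = mu_y/2 >= 0 with mu_x*x = mu_y*y = 0, i.e. x = y = 0: contradiction. Hence mu > 0 and 5x + 3y = 9 is active.
Try x > 0, y > 0 (so mu_x = mu_y = 0): x = 5*mu/2, y = 3*mu/2
Substitute: 5*(5*mu/2) + 3*(3*mu/2) = 9
  mu*34/2 = 9 => mu = 9/17
x* = 45/34 > 0, y* = 27/34 > 0, consistent with mu_x = mu_y = 0.
f is convex and the constraints are linear, so this KKT point is the global minimum.
f* = 81/34
Active constraints: 5x + 3y >= 9 (holds with equality, mu = 9/17 > 0); x >= 0 and y >= 0 are inactive (mu_x = mu_y = 0).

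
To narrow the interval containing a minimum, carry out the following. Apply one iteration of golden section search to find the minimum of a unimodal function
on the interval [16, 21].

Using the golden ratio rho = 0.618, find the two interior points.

Golden section search on [16, 21].
Golden ratio rho = 0.618 (approx).
Interior points:
  x_1 = 16 + (1-0.618)*5 = 17.9100
  x_2 = 16 + 0.618*5 = 19.0900
Compare f(x_1) and f(x_2) to determine which subinterval to keep.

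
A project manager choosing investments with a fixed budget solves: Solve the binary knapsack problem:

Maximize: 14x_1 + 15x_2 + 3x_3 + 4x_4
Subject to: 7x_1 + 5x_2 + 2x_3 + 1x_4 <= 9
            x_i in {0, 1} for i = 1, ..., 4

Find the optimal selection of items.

Items: item 1 (v=14, w=7), item 2 (v=15, w=5), item 3 (v=3, w=2), item 4 (v=4, w=1)
Capacity: 9
Checking all 16 subsets (w = total weight, v = total value):
  {}: w = 0, v = 0
  {1}: w = 7, v = 14
  {2}: w = 5, v = 15
  {3}: w = 2, v = 3
  {4}: w = 1, v = 4
  {1, 2}: w = 12 > 9, infeasible
  {1, 3}: w = 9, v = 17
  {1, 4}: w = 8, v = 18
  {2, 3}: w = 7, v = 18
  {2, 4}: w = 6, v = 19
  {3, 4}: w = 3, v = 7
  {1, 2, 3}: w = 14 > 9, infeasible
  {1, 2, 4}: w = 13 > 9, infeasible
  {1, 3, 4}: w = 10 > 9, infeasible
  {2, 3, 4}: w = 8, v = 22
  {1, 2, 3, 4}: w = 15 > 9, infeasible
Best feasible subset: items [2, 3, 4]
Total weight: 8 <= 9, total value: 22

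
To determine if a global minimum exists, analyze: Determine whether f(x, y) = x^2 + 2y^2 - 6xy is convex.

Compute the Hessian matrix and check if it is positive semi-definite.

f(x,y) = x^2 + 2y^2 - 6xy
Hessian H = [[2, -6], [-6, 4]]
trace(H) = 6, det(H) = -28
Eigenvalues: (6 +/- sqrt(148)) / 2 = 9.083, -3.083
Since not both eigenvalues positive, f is neither convex nor concave.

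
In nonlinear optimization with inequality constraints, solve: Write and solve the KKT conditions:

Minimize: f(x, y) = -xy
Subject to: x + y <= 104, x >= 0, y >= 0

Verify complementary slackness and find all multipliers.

Problem: min -xy s.t. x + y <= 104 (multiplier lambda), x >= 0 (mu_x), y >= 0 (mu_y)
KKT stationarity: -y + lambda - mu_x = 0, -x + lambda - mu_y = 0, with lambda, mu_x, mu_y >= 0
Complementary slackness: lambda*(x + y - 104) = 0, mu_x*x = 0, mu_y*y = 0
If lambda = 0: y = -mu_x <= 0 and x = -mu_y <= 0 force x = y = 0 with f = 0; but x = y = 52 is feasible with f = -2704 < 0, so this is not the minimum. Hence lambda > 0 and x + y = 104.
Try x > 0, y > 0 (so mu_x = mu_y = 0): y = lambda, x = lambda => x = y = lambda
x + y = 104 => 2*lambda = 104 => lambda = 52
x* = y* = 52 > 0, consistent with mu_x = mu_y = 0.
(Any feasible point with x = 0 or y = 0 has f = 0 > -2704, so the minimum is not on those boundaries.)
min(-xy) = -2704 (i.e. max xy = 2704)
Multipliers: lambda = 52, mu_x = 0, mu_y = 0
Complementary slackness: lambda*(x + y - 104) = 52*(52 + 52 - 104) = 0, mu_x*x = 0*52 = 0, mu_y*y = 0*52 = 0. Satisfied.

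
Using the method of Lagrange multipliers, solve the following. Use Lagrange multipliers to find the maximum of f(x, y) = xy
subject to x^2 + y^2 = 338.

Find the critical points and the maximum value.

Lagrange conditions: y = 2*lambda*x and x = 2*lambda*y
If x = 0 then y = 0, violating the constraint, so x, y != 0.
Dividing: y/x = x/y => x^2 = y^2 => y = x or y = -x
Constraint: 2x^2 = 338 => x^2 = 169 => x = +/-13
Critical points: (13, 13), (-13, -13), (13, -13), (-13, 13)
  y = x:  xy = x^2 = 169  at (13, 13) and (-13, -13)
  y = -x: xy = -x^2 = -169 at (13, -13) and (-13, 13)
Maximum xy = 169 at (13, 13) and (-13, -13)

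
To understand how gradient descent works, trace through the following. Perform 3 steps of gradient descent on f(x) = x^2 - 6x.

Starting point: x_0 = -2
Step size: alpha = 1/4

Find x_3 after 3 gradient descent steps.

f(x) = x^2 - 6x, f'(x) = 2x + (-6)
Step 1: f'(-2) = -10, x_1 = -2 - 1/4 * -10 = 1/2
Step 2: f'(1/2) = -5, x_2 = 1/2 - 1/4 * -5 = 7/4
Step 3: f'(7/4) = -5/2, x_3 = 7/4 - 1/4 * -5/2 = 19/8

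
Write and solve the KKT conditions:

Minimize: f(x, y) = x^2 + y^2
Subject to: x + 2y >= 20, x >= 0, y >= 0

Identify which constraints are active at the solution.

KKT conditions for min x^2 + y^2 s.t. 1x + 2y >= 20, x >= 0, y >= 0:
Stationarity: 2x = mu*1 + mu_x, 2y = mu*2 + mu_y, with mu, mu_x, mu_y >= 0
Complementary slackness: mu*(x + 2y - 20) = 0, mu_x*x = 0, mu_y*y = 0
(0, 0) is infeasible (1*0 + 2*0 < 20), so if mu = 0 stationarity would force x = mu_x/2 >= 0, y = mu_y/2 >= 0 with mu_x*x = mu_y*y = 0, i.e. x = y = 0: contradiction. Hence mu > 0 and x + 2y = 20 is active.
Try x > 0, y > 0 (so mu_x = mu_y = 0): x = 1*mu/2, y = 2*mu/2
Substitute: 1*(1*mu/2) + 2*(2*mu/2) = 20
  mu*5/2 = 20 => mu = 8
x* = 4 > 0, y* = 8 > 0, consistent with mu_x = mu_y = 0.
f is convex and the constraints are linear, so this KKT point is the global minimum.
f* = 80
Active constraints: x + 2y >= 20 (holds with equality, mu = 8 > 0); x >= 0 and y >= 0 are inactive (mu_x = mu_y = 0).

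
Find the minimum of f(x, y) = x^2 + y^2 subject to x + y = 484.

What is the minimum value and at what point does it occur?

Substitute y = 484 - x into f(x,y) = x^2 + y^2:
g(x) = x^2 + (484 - x)^2 = 2x^2 - 968x + 234256
g'(x) = 4x - 968 = 0  =>  x = 242
y = 484 - 242 = 242
Minimum value = 242^2 + 242^2 = 117128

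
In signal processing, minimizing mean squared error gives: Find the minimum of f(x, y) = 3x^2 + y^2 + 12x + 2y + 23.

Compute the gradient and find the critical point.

f(x,y) = 3x^2 + y^2 + 12x + 2y + 23
df/dx = 6x + (12) = 0  =>  x = -2
df/dy = 2y + (2) = 0  =>  y = -1
f(-2, -1) = 3*(-2)^2 + 1*(-1)^2 + 12*(-2) + 2*(-1) + 23 = 10
Hessian is diagonal with entries 6, 2 > 0, so this is a minimum.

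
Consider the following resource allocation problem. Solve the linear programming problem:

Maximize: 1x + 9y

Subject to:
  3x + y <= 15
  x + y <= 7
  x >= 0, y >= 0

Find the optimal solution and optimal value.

Feasible vertices: (0, 0), (0, 7), (4, 3), (5, 0)
Objective 1x + 9y at each:
  (0, 0): 0
  (0, 7): 63
  (4, 3): 31
  (5, 0): 5
Maximum is 63 at (0, 7).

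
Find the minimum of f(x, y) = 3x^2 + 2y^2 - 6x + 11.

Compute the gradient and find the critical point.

f(x,y) = 3x^2 + 2y^2 - 6x + 11
df/dx = 6x + (-6) = 0  =>  x = 1
df/dy = 4y + (0) = 0  =>  y = 0
f(1, 0) = 3*(1)^2 + 2*(0)^2 + -6*(1) + 11 = 8
Hessian is diagonal with entries 6, 4 > 0, so this is a minimum.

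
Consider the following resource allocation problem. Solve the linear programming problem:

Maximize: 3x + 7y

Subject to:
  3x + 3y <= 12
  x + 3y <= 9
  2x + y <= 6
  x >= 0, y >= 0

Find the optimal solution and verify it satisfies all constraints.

Feasible vertices: (0, 0), (0, 3), (3/2, 5/2), (2, 2), (3, 0)
Objective 3x + 7y at each vertex:
  (0, 0): 0
  (0, 3): 21
  (3/2, 5/2): 22
  (2, 2): 20
  (3, 0): 9
Maximum is 22 at (3/2, 5/2).
Verify constraints at (x, y) = (3/2, 5/2):
  3*(3/2) + 3*(5/2) = 12 <= 12 (active)
  1*(3/2) + 3*(5/2) = 9 <= 9 (active)
  2*(3/2) + 1*(5/2) = 11/2 <= 6
  x = 3/2 >= 0, y = 5/2 >= 0. All constraints satisfied.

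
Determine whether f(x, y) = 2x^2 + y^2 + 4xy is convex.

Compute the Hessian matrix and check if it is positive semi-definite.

f(x,y) = 2x^2 + y^2 + 4xy
Hessian H = [[4, 4], [4, 2]]
trace(H) = 6, det(H) = -8
Eigenvalues: (6 +/- sqrt(68)) / 2 = 7.123, -1.123
Since not both eigenvalues positive, f is neither convex nor concave.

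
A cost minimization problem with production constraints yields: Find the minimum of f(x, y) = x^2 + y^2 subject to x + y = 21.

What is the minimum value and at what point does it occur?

Substitute y = 21 - x into f(x,y) = x^2 + y^2:
g(x) = x^2 + (21 - x)^2 = 2x^2 - 42x + 441
g'(x) = 4x - 42 = 0  =>  x = 21/2
y = 21 - 21/2 = 21/2
Minimum value = (21/2)^2 + (21/2)^2 = 441/2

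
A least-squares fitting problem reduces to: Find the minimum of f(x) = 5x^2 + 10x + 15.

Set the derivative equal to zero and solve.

f(x) = 5x^2 + 10x + 15
f'(x) = 10x + (10) = 0
x = -10/10 = -1
f(-1) = 10
Since f''(x) = 10 > 0, this is a minimum.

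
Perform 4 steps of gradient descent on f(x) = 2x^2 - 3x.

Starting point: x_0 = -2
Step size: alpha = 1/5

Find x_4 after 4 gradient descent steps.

f(x) = 2x^2 - 3x, f'(x) = 4x + (-3)
Step 1: f'(-2) = -11, x_1 = -2 - 1/5 * -11 = 1/5
Step 2: f'(1/5) = -11/5, x_2 = 1/5 - 1/5 * -11/5 = 16/25
Step 3: f'(16/25) = -11/25, x_3 = 16/25 - 1/5 * -11/25 = 91/125
Step 4: f'(91/125) = -11/125, x_4 = 91/125 - 1/5 * -11/125 = 466/625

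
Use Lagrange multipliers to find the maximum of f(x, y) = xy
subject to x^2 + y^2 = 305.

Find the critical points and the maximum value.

Lagrange conditions: y = 2*lambda*x and x = 2*lambda*y
If x = 0 then y = 0, violating the constraint, so x, y != 0.
Dividing: y/x = x/y => x^2 = y^2 => y = x or y = -x
Constraint: 2x^2 = 305 => x^2 = 305/2 => x = +/-sqrt(305/2)
Critical points: (sqrt(305/2), sqrt(305/2)), (-sqrt(305/2), -sqrt(305/2)), (sqrt(305/2), -sqrt(305/2)), (-sqrt(305/2), sqrt(305/2))
  y = x:  xy = x^2 = 305/2  at (sqrt(305/2), sqrt(305/2)) and (-sqrt(305/2), -sqrt(305/2))
  y = -x: xy = -x^2 = -305/2 at (sqrt(305/2), -sqrt(305/2)) and (-sqrt(305/2), sqrt(305/2))
Maximum xy = 305/2 at (sqrt(305/2), sqrt(305/2)) and (-sqrt(305/2), -sqrt(305/2))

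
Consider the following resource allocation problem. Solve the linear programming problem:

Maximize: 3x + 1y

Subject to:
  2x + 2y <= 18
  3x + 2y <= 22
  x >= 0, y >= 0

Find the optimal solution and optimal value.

Feasible vertices: (0, 0), (0, 9), (4, 5), (22/3, 0)
Objective 3x + 1y at each:
  (0, 0): 0
  (0, 9): 9
  (4, 5): 17
  (22/3, 0): 22
Maximum is 22 at (22/3, 0).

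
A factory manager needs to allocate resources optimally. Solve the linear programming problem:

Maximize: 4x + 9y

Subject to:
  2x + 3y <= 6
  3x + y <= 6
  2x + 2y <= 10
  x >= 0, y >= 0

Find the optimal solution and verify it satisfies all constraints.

Feasible vertices: (0, 0), (0, 2), (12/7, 6/7), (2, 0)
Objective 4x + 9y at each vertex:
  (0, 0): 0
  (0, 2): 18
  (12/7, 6/7): 102/7
  (2, 0): 8
Maximum is 18 at (0, 2).
Verify constraints at (x, y) = (0, 2):
  2*0 + 3*2 = 6 <= 6 (active)
  3*0 + 1*2 = 2 <= 6
  2*0 + 2*2 = 4 <= 10
  x = 0 >= 0, y = 2 >= 0. All constraints satisfied.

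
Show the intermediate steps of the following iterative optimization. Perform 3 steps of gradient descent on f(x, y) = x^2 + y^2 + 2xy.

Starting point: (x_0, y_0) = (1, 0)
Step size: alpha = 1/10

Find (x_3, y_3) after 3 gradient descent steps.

f(x,y) = x^2 + y^2 + 2xy
grad_x = 2x + 2y, grad_y = 2y + 2x
Step 1: grad = (2, 2), (4/5, -1/5)
Step 2: grad = (6/5, 6/5), (17/25, -8/25)
Step 3: grad = (18/25, 18/25), (76/125, -49/125)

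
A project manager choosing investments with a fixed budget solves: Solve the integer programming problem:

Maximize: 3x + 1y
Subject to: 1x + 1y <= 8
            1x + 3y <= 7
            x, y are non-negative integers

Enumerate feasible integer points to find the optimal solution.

Constraint 1: 1x + 1y <= 8
Constraint 2: 1x + 3y <= 7
Feasible x range (need y >= 0): 0 <= x <= min(8/1, 7/1) => x in {0, ..., 7}.
Enumerate feasible integer points row by row (the coefficient of y is 1 > 0, so for each x the largest feasible y gives the best value):
  x = 0: y <= min((8 - 1*0)/1, (7 - 1*0)/3) => y in {0, ..., 2}; best 3*0 + 1*2 = 2
  x = 1: y <= min((8 - 1*1)/1, (7 - 1*1)/3) => y in {0, ..., 2}; best 3*1 + 1*2 = 5
  x = 2: y <= min((8 - 1*2)/1, (7 - 1*2)/3) => y in {0, ..., 1}; best 3*2 + 1*1 = 7
  x = 3: y <= min((8 - 1*3)/1, (7 - 1*3)/3) => y in {0, ..., 1}; best 3*3 + 1*1 = 10
  x = 4: y <= min((8 - 1*4)/1, (7 - 1*4)/3) => y in {0, ..., 1}; best 3*4 + 1*1 = 13
  x = 5: y <= min((8 - 1*5)/1, (7 - 1*5)/3) => y in {0}; best 3*5 + 1*0 = 15
  x = 6: y <= min((8 - 1*6)/1, (7 - 1*6)/3) => y in {0}; best 3*6 + 1*0 = 18
  x = 7: y <= min((8 - 1*7)/1, (7 - 1*7)/3) => y in {0}; best 3*7 + 1*0 = 21
The maximum 3x + 1y = 21 is achieved at x = 7, y = 0.
Check: 1*7 + 1*0 = 7 <= 8 and 1*7 + 3*0 = 7 <= 7.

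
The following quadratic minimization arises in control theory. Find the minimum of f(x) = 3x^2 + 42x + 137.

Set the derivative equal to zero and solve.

f(x) = 3x^2 + 42x + 137
f'(x) = 6x + (42) = 0
x = -42/6 = -7
f(-7) = -10
Since f''(x) = 6 > 0, this is a minimum.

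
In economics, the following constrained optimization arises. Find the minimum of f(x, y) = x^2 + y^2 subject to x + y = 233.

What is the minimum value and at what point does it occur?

Substitute y = 233 - x into f(x,y) = x^2 + y^2:
g(x) = x^2 + (233 - x)^2 = 2x^2 - 466x + 54289
g'(x) = 4x - 466 = 0  =>  x = 233/2
y = 233 - 233/2 = 233/2
Minimum value = (233/2)^2 + (233/2)^2 = 54289/2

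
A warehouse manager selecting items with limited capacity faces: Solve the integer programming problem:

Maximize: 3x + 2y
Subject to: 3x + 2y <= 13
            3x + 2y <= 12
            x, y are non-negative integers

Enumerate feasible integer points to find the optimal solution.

Constraint 1: 3x + 2y <= 13
Constraint 2: 3x + 2y <= 12
Feasible x range (need y >= 0): 0 <= x <= min(13/3, 12/3) => x in {0, ..., 4}.
Enumerate feasible integer points row by row (the coefficient of y is 2 > 0, so for each x the largest feasible y gives the best value):
  x = 0: y <= min((13 - 3*0)/2, (12 - 3*0)/2) => y in {0, ..., 6}; best 3*0 + 2*6 = 12
  x = 1: y <= min((13 - 3*1)/2, (12 - 3*1)/2) => y in {0, ..., 4}; best 3*1 + 2*4 = 11
  x = 2: y <= min((13 - 3*2)/2, (12 - 3*2)/2) => y in {0, ..., 3}; best 3*2 + 2*3 = 12
  x = 3: y <= min((13 - 3*3)/2, (12 - 3*3)/2) => y in {0, ..., 1}; best 3*3 + 2*1 = 11
  x = 4: y <= min((13 - 3*4)/2, (12 - 3*4)/2) => y in {0}; best 3*4 + 2*0 = 12
The maximum 3x + 2y = 12 is achieved at x = 0, y = 6.
(The same value 12 is also attained at (2, 3), (4, 0).)
Check: 3*0 + 2*6 = 12 <= 13 and 3*0 + 2*6 = 12 <= 12.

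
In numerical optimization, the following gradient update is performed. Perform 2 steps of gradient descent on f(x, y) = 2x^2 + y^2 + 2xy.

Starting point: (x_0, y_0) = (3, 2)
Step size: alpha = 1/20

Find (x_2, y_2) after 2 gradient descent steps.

f(x,y) = 2x^2 + y^2 + 2xy
grad_x = 4x + 2y, grad_y = 2y + 2x
Step 1: grad = (16, 10), (11/5, 3/2)
Step 2: grad = (59/5, 37/5), (161/100, 113/100)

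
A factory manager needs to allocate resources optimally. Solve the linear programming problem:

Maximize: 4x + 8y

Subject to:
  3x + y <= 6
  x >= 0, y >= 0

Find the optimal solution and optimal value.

The feasible region has vertices at [(0, 0), (2, 0), (0, 6)].
Checking objective 4x + 8y at each vertex:
  (0, 0): 4*0 + 8*0 = 0
  (2, 0): 4*2 + 8*0 = 8
  (0, 6): 4*0 + 8*6 = 48
Maximum is 48 at (0, 6).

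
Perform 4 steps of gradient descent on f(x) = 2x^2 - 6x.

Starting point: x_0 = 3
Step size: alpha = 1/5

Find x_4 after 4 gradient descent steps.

f(x) = 2x^2 - 6x, f'(x) = 4x + (-6)
Step 1: f'(3) = 6, x_1 = 3 - 1/5 * 6 = 9/5
Step 2: f'(9/5) = 6/5, x_2 = 9/5 - 1/5 * 6/5 = 39/25
Step 3: f'(39/25) = 6/25, x_3 = 39/25 - 1/5 * 6/25 = 189/125
Step 4: f'(189/125) = 6/125, x_4 = 189/125 - 1/5 * 6/125 = 939/625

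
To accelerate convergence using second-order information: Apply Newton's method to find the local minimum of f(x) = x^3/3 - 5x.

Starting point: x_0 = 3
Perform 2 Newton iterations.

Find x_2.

f(x) = x^3/3 - 5x
f'(x) = x^2 - 5, f''(x) = 2x
Newton update: x_{n+1} = x_n - (x_n^2 - 5)/(2*x_n)
Step 1: x_0 = 3, f'=4, f''=6, x_1 = 7/3
Step 2: x_1 = 7/3, f'=4/9, f''=14/3, x_2 = 47/21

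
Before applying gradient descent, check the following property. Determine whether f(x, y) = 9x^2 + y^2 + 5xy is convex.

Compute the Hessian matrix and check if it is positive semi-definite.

f(x,y) = 9x^2 + y^2 + 5xy
Hessian H = [[18, 5], [5, 2]]
trace(H) = 20, det(H) = 11
Eigenvalues: (20 +/- sqrt(356)) / 2 = 19.43, 0.566
Since both eigenvalues > 0, f is convex.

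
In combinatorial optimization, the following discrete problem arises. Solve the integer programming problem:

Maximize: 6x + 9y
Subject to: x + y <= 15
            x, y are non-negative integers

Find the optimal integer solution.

Objective: 6x + 9y, constraint: x + y <= 15
Coefficient of y is 9 > coefficient of x is 6, so allocate the entire budget to y.
Optimal: x = 0, y = 15, value = 135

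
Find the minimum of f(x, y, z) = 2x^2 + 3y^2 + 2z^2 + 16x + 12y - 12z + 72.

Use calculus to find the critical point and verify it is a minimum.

f(x,y,z) = 2x^2 + 3y^2 + 2z^2 + 16x + 12y - 12z + 72
df/dx = 4x + (16) = 0 => x = -4
df/dy = 6y + (12) = 0 => y = -2
df/dz = 4z + (-12) = 0 => z = 3
f(-4,-2,3) = 2*(-4)^2 + 3*(-2)^2 + 2*(3)^2 + 16*(-4) + 12*(-2) + -12*(3) + 72 = 10
Hessian is diagonal with entries 4, 6, 4 > 0, confirmed minimum.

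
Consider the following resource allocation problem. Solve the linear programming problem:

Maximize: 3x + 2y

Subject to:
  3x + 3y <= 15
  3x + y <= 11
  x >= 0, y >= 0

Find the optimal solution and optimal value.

Feasible vertices: (0, 0), (0, 5), (3, 2), (11/3, 0)
Objective 3x + 2y at each:
  (0, 0): 0
  (0, 5): 10
  (3, 2): 13
  (11/3, 0): 11
Maximum is 13 at (3, 2).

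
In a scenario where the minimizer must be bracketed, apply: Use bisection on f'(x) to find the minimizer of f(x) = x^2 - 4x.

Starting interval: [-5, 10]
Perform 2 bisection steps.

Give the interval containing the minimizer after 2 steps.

Finding critical point of f(x) = x^2 - 4x using bisection on f'(x) = 2x + -4.
f'(x) = 0 when x = 2.
Starting interval: [-5, 10]
Step 1: mid = 5/2, f'(mid) = 1, new interval = [-5, 5/2]
Step 2: mid = -5/4, f'(mid) = -13/2, new interval = [-5/4, 5/2]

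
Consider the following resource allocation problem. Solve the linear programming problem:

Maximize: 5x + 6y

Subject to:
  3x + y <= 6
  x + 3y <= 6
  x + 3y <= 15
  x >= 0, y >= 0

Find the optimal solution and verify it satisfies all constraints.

Feasible vertices: (0, 0), (0, 2), (3/2, 3/2), (2, 0)
Objective 5x + 6y at each vertex:
  (0, 0): 0
  (0, 2): 12
  (3/2, 3/2): 33/2
  (2, 0): 10
Maximum is 33/2 at (3/2, 3/2).
Verify constraints at (x, y) = (3/2, 3/2):
  3*(3/2) + 1*(3/2) = 6 <= 6 (active)
  1*(3/2) + 3*(3/2) = 6 <= 6 (active)
  1*(3/2) + 3*(3/2) = 6 <= 15
  x = 3/2 >= 0, y = 3/2 >= 0. All constraints satisfied.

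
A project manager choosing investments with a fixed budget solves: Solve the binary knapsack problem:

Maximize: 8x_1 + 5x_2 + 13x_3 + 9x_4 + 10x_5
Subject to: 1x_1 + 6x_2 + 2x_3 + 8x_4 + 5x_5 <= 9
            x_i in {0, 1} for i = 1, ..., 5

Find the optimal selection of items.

Items: item 1 (v=8, w=1), item 2 (v=5, w=6), item 3 (v=13, w=2), item 4 (v=9, w=8), item 5 (v=10, w=5)
Capacity: 9
Checking all 32 subsets (w = total weight, v = total value):
  {}: w = 0, v = 0
  {1}: w = 1, v = 8
  {2}: w = 6, v = 5
  {3}: w = 2, v = 13
  {4}: w = 8, v = 9
  {5}: w = 5, v = 10
  {1, 2}: w = 7, v = 13
  {1, 3}: w = 3, v = 21
  {1, 4}: w = 9, v = 17
  {1, 5}: w = 6, v = 18
  {2, 3}: w = 8, v = 18
  {2, 4}: w = 14 > 9, infeasible
  {2, 5}: w = 11 > 9, infeasible
  {3, 4}: w = 10 > 9, infeasible
  {3, 5}: w = 7, v = 23
  {4, 5}: w = 13 > 9, infeasible
  {1, 2, 3}: w = 9, v = 26
  {1, 2, 4}: w = 15 > 9, infeasible
  {1, 2, 5}: w = 12 > 9, infeasible
  {1, 3, 4}: w = 11 > 9, infeasible
  {1, 3, 5}: w = 8, v = 31
  {1, 4, 5}: w = 14 > 9, infeasible
  {2, 3, 4}: w = 16 > 9, infeasible
  {2, 3, 5}: w = 13 > 9, infeasible
  {2, 4, 5}: w = 19 > 9, infeasible
  {3, 4, 5}: w = 15 > 9, infeasible
  {1, 2, 3, 4}: w = 17 > 9, infeasible
  {1, 2, 3, 5}: w = 14 > 9, infeasible
  {1, 2, 4, 5}: w = 20 > 9, infeasible
  {1, 3, 4, 5}: w = 16 > 9, infeasible
  {2, 3, 4, 5}: w = 21 > 9, infeasible
  {1, 2, 3, 4, 5}: w = 22 > 9, infeasible
Best feasible subset: items [1, 3, 5]
Total weight: 8 <= 9, total value: 31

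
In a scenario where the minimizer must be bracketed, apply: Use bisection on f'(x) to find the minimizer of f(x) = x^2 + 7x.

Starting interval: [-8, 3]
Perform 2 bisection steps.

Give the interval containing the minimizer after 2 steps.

Finding critical point of f(x) = x^2 + 7x using bisection on f'(x) = 2x + 7.
f'(x) = 0 when x = -7/2.
Starting interval: [-8, 3]
Step 1: mid = -5/2, f'(mid) = 2, new interval = [-8, -5/2]
Step 2: mid = -21/4, f'(mid) = -7/2, new interval = [-21/4, -5/2]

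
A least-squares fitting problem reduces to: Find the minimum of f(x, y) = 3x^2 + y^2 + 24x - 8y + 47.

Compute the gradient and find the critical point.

f(x,y) = 3x^2 + y^2 + 24x - 8y + 47
df/dx = 6x + (24) = 0  =>  x = -4
df/dy = 2y + (-8) = 0  =>  y = 4
f(-4, 4) = 3*(-4)^2 + 1*(4)^2 + 24*(-4) + -8*(4) + 47 = -17
Hessian is diagonal with entries 6, 2 > 0, so this is a minimum.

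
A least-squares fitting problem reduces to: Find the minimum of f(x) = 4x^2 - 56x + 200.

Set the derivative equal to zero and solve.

f(x) = 4x^2 - 56x + 200
f'(x) = 8x + (-56) = 0
x = 56/8 = 7
f(7) = 4
Since f''(x) = 8 > 0, this is a minimum.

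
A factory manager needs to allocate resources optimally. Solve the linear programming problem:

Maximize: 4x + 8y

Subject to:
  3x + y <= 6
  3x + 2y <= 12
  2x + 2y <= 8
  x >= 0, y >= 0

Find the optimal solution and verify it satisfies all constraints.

Feasible vertices: (0, 0), (0, 4), (1, 3), (2, 0)
Objective 4x + 8y at each vertex:
  (0, 0): 0
  (0, 4): 32
  (1, 3): 28
  (2, 0): 8
Maximum is 32 at (0, 4).
Verify constraints at (x, y) = (0, 4):
  3*0 + 1*4 = 4 <= 6
  3*0 + 2*4 = 8 <= 12
  2*0 + 2*4 = 8 <= 8 (active)
  x = 0 >= 0, y = 4 >= 0. All constraints satisfied.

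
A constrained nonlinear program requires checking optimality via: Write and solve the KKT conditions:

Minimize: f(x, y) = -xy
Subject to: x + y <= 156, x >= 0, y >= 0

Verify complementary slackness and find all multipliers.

Problem: min -xy s.t. x + y <= 156 (multiplier lambda), x >= 0 (mu_x), y >= 0 (mu_y)
KKT stationarity: -y + lambda - mu_x = 0, -x + lambda - mu_y = 0, with lambda, mu_x, mu_y >= 0
Complementary slackness: lambda*(x + y - 156) = 0, mu_x*x = 0, mu_y*y = 0
If lambda = 0: y = -mu_x <= 0 and x = -mu_y <= 0 force x = y = 0 with f = 0; but x = y = 78 is feasible with f = -6084 < 0, so this is not the minimum. Hence lambda > 0 and x + y = 156.
Try x > 0, y > 0 (so mu_x = mu_y = 0): y = lambda, x = lambda => x = y = lambda
x + y = 156 => 2*lambda = 156 => lambda = 78
x* = y* = 78 > 0, consistent with mu_x = mu_y = 0.
(Any feasible point with x = 0 or y = 0 has f = 0 > -6084, so the minimum is not on those boundaries.)
min(-xy) = -6084 (i.e. max xy = 6084)
Multipliers: lambda = 78, mu_x = 0, mu_y = 0
Complementary slackness: lambda*(x + y - 156) = 78*(78 + 78 - 156) = 0, mu_x*x = 0*78 = 0, mu_y*y = 0*78 = 0. Satisfied.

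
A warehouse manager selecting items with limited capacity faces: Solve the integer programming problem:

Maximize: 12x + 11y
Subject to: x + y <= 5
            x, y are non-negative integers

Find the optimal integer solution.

Objective: 12x + 11y, constraint: x + y <= 5
Coefficient of x is 12 >= coefficient of y is 11, so allocate the entire budget to x.
Optimal: x = 5, y = 0, value = 60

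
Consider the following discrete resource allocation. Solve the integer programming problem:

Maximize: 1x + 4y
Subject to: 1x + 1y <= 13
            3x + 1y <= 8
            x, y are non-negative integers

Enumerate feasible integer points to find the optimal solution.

Constraint 1: 1x + 1y <= 13
Constraint 2: 3x + 1y <= 8
Feasible x range (need y >= 0): 0 <= x <= min(13/1, 8/3) => x in {0, ..., 2}.
Enumerate feasible integer points row by row (the coefficient of y is 4 > 0, so for each x the largest feasible y gives the best value):
  x = 0: y <= min((13 - 1*0)/1, (8 - 3*0)/1) => y in {0, ..., 8}; best 1*0 + 4*8 = 32
  x = 1: y <= min((13 - 1*1)/1, (8 - 3*1)/1) => y in {0, ..., 5}; best 1*1 + 4*5 = 21
  x = 2: y <= min((13 - 1*2)/1, (8 - 3*2)/1) => y in {0, ..., 2}; best 1*2 + 4*2 = 10
The maximum 1x + 4y = 32 is achieved at x = 0, y = 8.
Check: 1*0 + 1*8 = 8 <= 13 and 3*0 + 1*8 = 8 <= 8.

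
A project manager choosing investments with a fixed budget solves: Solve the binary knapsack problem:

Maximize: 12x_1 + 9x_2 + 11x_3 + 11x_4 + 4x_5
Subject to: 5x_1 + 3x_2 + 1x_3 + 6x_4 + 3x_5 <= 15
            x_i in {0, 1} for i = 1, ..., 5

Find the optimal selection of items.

Items: item 1 (v=12, w=5), item 2 (v=9, w=3), item 3 (v=11, w=1), item 4 (v=11, w=6), item 5 (v=4, w=3)
Capacity: 15
Checking all 32 subsets (w = total weight, v = total value):
  {}: w = 0, v = 0
  {1}: w = 5, v = 12
  {2}: w = 3, v = 9
  {3}: w = 1, v = 11
  {4}: w = 6, v = 11
  {5}: w = 3, v = 4
  {1, 2}: w = 8, v = 21
  {1, 3}: w = 6, v = 23
  {1, 4}: w = 11, v = 23
  {1, 5}: w = 8, v = 16
  {2, 3}: w = 4, v = 20
  {2, 4}: w = 9, v = 20
  {2, 5}: w = 6, v = 13
  {3, 4}: w = 7, v = 22
  {3, 5}: w = 4, v = 15
  {4, 5}: w = 9, v = 15
  {1, 2, 3}: w = 9, v = 32
  {1, 2, 4}: w = 14, v = 32
  {1, 2, 5}: w = 11, v = 25
  {1, 3, 4}: w = 12, v = 34
  {1, 3, 5}: w = 9, v = 27
  {1, 4, 5}: w = 14, v = 27
  {2, 3, 4}: w = 10, v = 31
  {2, 3, 5}: w = 7, v = 24
  {2, 4, 5}: w = 12, v = 24
  {3, 4, 5}: w = 10, v = 26
  {1, 2, 3, 4}: w = 15, v = 43
  {1, 2, 3, 5}: w = 12, v = 36
  {1, 2, 4, 5}: w = 17 > 15, infeasible
  {1, 3, 4, 5}: w = 15, v = 38
  {2, 3, 4, 5}: w = 13, v = 35
  {1, 2, 3, 4, 5}: w = 18 > 15, infeasible
Best feasible subset: items [1, 2, 3, 4]
Total weight: 15 <= 15, total value: 43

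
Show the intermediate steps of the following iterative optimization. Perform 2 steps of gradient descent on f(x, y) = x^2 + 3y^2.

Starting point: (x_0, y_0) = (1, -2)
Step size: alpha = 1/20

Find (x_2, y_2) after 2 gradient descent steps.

f(x,y) = x^2 + 3y^2
grad_x = 2x + 0y, grad_y = 6y + 0x
Step 1: grad = (2, -12), (9/10, -7/5)
Step 2: grad = (9/5, -42/5), (81/100, -49/50)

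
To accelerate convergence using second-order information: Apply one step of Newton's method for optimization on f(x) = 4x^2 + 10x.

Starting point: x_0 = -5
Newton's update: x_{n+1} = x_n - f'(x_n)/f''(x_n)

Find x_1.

f(x) = 4x^2 + 10x
f'(x) = 8x + (10), f''(x) = 8
Newton step: x_1 = x_0 - f'(x_0)/f''(x_0)
f'(-5) = -30
x_1 = -5 - -30/8 = -5/4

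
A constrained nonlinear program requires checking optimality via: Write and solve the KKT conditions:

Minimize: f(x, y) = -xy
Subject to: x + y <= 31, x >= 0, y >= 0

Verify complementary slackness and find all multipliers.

Problem: min -xy s.t. x + y <= 31 (multiplier lambda), x >= 0 (mu_x), y >= 0 (mu_y)
KKT stationarity: -y + lambda - mu_x = 0, -x + lambda - mu_y = 0, with lambda, mu_x, mu_y >= 0
Complementary slackness: lambda*(x + y - 31) = 0, mu_x*x = 0, mu_y*y = 0
If lambda = 0: y = -mu_x <= 0 and x = -mu_y <= 0 force x = y = 0 with f = 0; but x = y = 31/2 is feasible with f = -961/4 < 0, so this is not the minimum. Hence lambda > 0 and x + y = 31.
Try x > 0, y > 0 (so mu_x = mu_y = 0): y = lambda, x = lambda => x = y = lambda
x + y = 31 => 2*lambda = 31 => lambda = 31/2
x* = y* = 31/2 > 0, consistent with mu_x = mu_y = 0.
(Any feasible point with x = 0 or y = 0 has f = 0 > -961/4, so the minimum is not on those boundaries.)
min(-xy) = -961/4 (i.e. max xy = 961/4)
Multipliers: lambda = 31/2, mu_x = 0, mu_y = 0
Complementary slackness: lambda*(x + y - 31) = 31/2*(31/2 + 31/2 - 31) = 0, mu_x*x = 0*31/2 = 0, mu_y*y = 0*31/2 = 0. Satisfied.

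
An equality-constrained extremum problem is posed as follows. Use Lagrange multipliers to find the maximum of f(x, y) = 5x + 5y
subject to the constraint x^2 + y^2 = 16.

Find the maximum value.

Set up Lagrange conditions: grad f = lambda * grad g
  5 = 2*lambda*x
  5 = 2*lambda*y
From these: x/y = 5/5, so x = 5t, y = 5t for some t.
Substitute into constraint: (5t)^2 + (5t)^2 = 16
  t^2 * 50 = 16
  t = sqrt(16/50)
Maximum = 5*x + 5*y = (5^2 + 5^2)*t = 50 * sqrt(16/50) = sqrt(800)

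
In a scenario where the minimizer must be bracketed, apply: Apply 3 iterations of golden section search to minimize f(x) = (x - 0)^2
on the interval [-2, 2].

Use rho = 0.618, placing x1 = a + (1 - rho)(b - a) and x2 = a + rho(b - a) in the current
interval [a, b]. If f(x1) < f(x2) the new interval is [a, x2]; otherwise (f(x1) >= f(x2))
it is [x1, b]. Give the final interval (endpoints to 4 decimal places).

Golden section search for min of f(x) = (x - 0)^2 on [-2, 2].
Each step: x1 = a + (1 - rho)(b - a), x2 = a + rho(b - a); if f(x1) < f(x2) keep [a, x2], otherwise keep [x1, b].
Step 1: [-2.0000, 2.0000], x1=-0.4720 (f=0.2228), x2=0.4720 (f=0.2228); f(x1) = f(x2) (tie, not '<') => keep [-0.4720, 2.0000]
Step 2: [-0.4720, 2.0000], x1=0.4723 (f=0.2231), x2=1.0557 (f=1.1145); f(x1) < f(x2) => keep [-0.4720, 1.0557]
Step 3: [-0.4720, 1.0557], x1=0.1116 (f=0.0125), x2=0.4721 (f=0.2229); f(x1) < f(x2) => keep [-0.4720, 0.4721]
Final interval: [-0.4720, 0.4721]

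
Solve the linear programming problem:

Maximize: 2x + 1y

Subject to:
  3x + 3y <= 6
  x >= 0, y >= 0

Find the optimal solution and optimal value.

The feasible region has vertices at [(0, 0), (2, 0), (0, 2)].
Checking objective 2x + 1y at each vertex:
  (0, 0): 2*0 + 1*0 = 0
  (2, 0): 2*2 + 1*0 = 4
  (0, 2): 2*0 + 1*2 = 2
Maximum is 4 at (2, 0).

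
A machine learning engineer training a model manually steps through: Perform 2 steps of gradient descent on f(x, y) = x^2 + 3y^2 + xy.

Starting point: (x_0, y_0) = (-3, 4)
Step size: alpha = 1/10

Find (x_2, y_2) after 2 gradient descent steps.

f(x,y) = x^2 + 3y^2 + xy
grad_x = 2x + 1y, grad_y = 6y + 1x
Step 1: grad = (-2, 21), (-14/5, 19/10)
Step 2: grad = (-37/10, 43/5), (-243/100, 26/25)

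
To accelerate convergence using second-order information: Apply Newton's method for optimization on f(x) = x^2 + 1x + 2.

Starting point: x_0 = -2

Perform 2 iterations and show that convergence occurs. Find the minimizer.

f(x) = x^2 + 1x + 2, f'(x) = 2x + (1), f''(x) = 2
Step 1: f'(-2) = -3, x_1 = -2 - -3/2 = -1/2
Step 2: f'(-1/2) = 0, x_2 = -1/2 (converged)
Newton's method converges in 1 step for quadratics.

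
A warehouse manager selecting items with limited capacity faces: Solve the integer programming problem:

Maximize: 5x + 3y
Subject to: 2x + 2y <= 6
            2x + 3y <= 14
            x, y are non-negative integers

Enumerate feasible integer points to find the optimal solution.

Constraint 1: 2x + 2y <= 6
Constraint 2: 2x + 3y <= 14
Feasible x range (need y >= 0): 0 <= x <= min(6/2, 14/2) => x in {0, ..., 3}.
Enumerate feasible integer points row by row (the coefficient of y is 3 > 0, so for each x the largest feasible y gives the best value):
  x = 0: y <= min((6 - 2*0)/2, (14 - 2*0)/3) => y in {0, ..., 3}; best 5*0 + 3*3 = 9
  x = 1: y <= min((6 - 2*1)/2, (14 - 2*1)/3) => y in {0, ..., 2}; best 5*1 + 3*2 = 11
  x = 2: y <= min((6 - 2*2)/2, (14 - 2*2)/3) => y in {0, ..., 1}; best 5*2 + 3*1 = 13
  x = 3: y <= min((6 - 2*3)/2, (14 - 2*3)/3) => y in {0}; best 5*3 + 3*0 = 15
The maximum 5x + 3y = 15 is achieved at x = 3, y = 0.
Check: 2*3 + 2*0 = 6 <= 6 and 2*3 + 3*0 = 6 <= 14.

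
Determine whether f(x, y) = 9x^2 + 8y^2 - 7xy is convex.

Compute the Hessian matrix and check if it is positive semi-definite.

f(x,y) = 9x^2 + 8y^2 - 7xy
Hessian H = [[18, -7], [-7, 16]]
trace(H) = 34, det(H) = 239
Eigenvalues: (34 +/- sqrt(200)) / 2 = 24.07, 9.929
Since both eigenvalues > 0, f is convex.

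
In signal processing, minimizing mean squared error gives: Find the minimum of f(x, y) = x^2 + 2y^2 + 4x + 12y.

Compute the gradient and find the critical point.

f(x,y) = x^2 + 2y^2 + 4x + 12y
df/dx = 2x + (4) = 0  =>  x = -2
df/dy = 4y + (12) = 0  =>  y = -3
f(-2, -3) = 1*(-2)^2 + 2*(-3)^2 + 4*(-2) + 12*(-3) = -22
Hessian is diagonal with entries 2, 4 > 0, so this is a minimum.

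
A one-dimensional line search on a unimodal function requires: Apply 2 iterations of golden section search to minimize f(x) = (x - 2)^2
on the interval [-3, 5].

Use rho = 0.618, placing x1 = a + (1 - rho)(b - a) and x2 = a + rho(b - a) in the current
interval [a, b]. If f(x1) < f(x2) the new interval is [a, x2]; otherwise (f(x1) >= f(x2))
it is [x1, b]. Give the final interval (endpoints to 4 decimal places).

Golden section search for min of f(x) = (x - 2)^2 on [-3, 5].
Each step: x1 = a + (1 - rho)(b - a), x2 = a + rho(b - a); if f(x1) < f(x2) keep [a, x2], otherwise keep [x1, b].
Step 1: [-3.0000, 5.0000], x1=0.0560 (f=3.7791), x2=1.9440 (f=0.0031); f(x1) > f(x2) => keep [0.0560, 5.0000]
Step 2: [0.0560, 5.0000], x1=1.9446 (f=0.0031), x2=3.1114 (f=1.2352); f(x1) < f(x2) => keep [0.0560, 3.1114]
Final interval: [0.0560, 3.1114]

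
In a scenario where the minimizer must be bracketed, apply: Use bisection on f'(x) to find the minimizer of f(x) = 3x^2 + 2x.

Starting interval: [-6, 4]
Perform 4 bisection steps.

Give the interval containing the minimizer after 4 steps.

Finding critical point of f(x) = 3x^2 + 2x using bisection on f'(x) = 6x + 2.
f'(x) = 0 when x = -1/3.
Starting interval: [-6, 4]
Step 1: mid = -1, f'(mid) = -4, new interval = [-1, 4]
Step 2: mid = 3/2, f'(mid) = 11, new interval = [-1, 3/2]
Step 3: mid = 1/4, f'(mid) = 7/2, new interval = [-1, 1/4]
Step 4: mid = -3/8, f'(mid) = -1/4, new interval = [-3/8, 1/4]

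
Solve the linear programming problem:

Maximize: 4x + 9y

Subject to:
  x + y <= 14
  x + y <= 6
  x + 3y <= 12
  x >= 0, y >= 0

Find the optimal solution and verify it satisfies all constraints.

Feasible vertices: (0, 0), (0, 4), (3, 3), (6, 0)
Objective 4x + 9y at each vertex:
  (0, 0): 0
  (0, 4): 36
  (3, 3): 39
  (6, 0): 24
Maximum is 39 at (3, 3).
Verify constraints at (x, y) = (3, 3):
  1*3 + 1*3 = 6 <= 14
  1*3 + 1*3 = 6 <= 6 (active)
  1*3 + 3*3 = 12 <= 12 (active)
  x = 3 >= 0, y = 3 >= 0. All constraints satisfied.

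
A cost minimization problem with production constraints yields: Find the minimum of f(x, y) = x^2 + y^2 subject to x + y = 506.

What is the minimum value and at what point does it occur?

Substitute y = 506 - x into f(x,y) = x^2 + y^2:
g(x) = x^2 + (506 - x)^2 = 2x^2 - 1012x + 256036
g'(x) = 4x - 1012 = 0  =>  x = 253
y = 506 - 253 = 253
Minimum value = 253^2 + 253^2 = 128018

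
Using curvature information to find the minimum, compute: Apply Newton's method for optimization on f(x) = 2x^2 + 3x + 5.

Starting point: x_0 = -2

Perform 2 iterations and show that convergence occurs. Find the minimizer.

f(x) = 2x^2 + 3x + 5, f'(x) = 4x + (3), f''(x) = 4
Step 1: f'(-2) = -5, x_1 = -2 - -5/4 = -3/4
Step 2: f'(-3/4) = 0, x_2 = -3/4 (converged)
Newton's method converges in 1 step for quadratics.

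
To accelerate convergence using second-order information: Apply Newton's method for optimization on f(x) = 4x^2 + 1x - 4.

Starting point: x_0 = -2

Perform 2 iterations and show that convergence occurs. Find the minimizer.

f(x) = 4x^2 + 1x - 4, f'(x) = 8x + (1), f''(x) = 8
Step 1: f'(-2) = -15, x_1 = -2 - -15/8 = -1/8
Step 2: f'(-1/8) = 0, x_2 = -1/8 (converged)
Newton's method converges in 1 step for quadratics.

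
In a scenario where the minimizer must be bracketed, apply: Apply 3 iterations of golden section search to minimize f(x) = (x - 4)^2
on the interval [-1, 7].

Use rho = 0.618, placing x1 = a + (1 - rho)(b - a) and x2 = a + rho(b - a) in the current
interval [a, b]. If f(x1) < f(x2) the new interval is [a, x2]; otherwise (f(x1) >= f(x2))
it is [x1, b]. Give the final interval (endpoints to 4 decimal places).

Golden section search for min of f(x) = (x - 4)^2 on [-1, 7].
Each step: x1 = a + (1 - rho)(b - a), x2 = a + rho(b - a); if f(x1) < f(x2) keep [a, x2], otherwise keep [x1, b].
Step 1: [-1.0000, 7.0000], x1=2.0560 (f=3.7791), x2=3.9440 (f=0.0031); f(x1) > f(x2) => keep [2.0560, 7.0000]
Step 2: [2.0560, 7.0000], x1=3.9446 (f=0.0031), x2=5.1114 (f=1.2352); f(x1) < f(x2) => keep [2.0560, 5.1114]
Step 3: [2.0560, 5.1114], x1=3.2232 (f=0.6035), x2=3.9442 (f=0.0031); f(x1) > f(x2) => keep [3.2232, 5.1114]
Final interval: [3.2232, 5.1114]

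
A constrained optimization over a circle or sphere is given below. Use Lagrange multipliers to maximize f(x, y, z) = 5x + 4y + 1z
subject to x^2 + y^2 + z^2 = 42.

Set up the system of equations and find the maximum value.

Lagrange conditions: 5 = 2*lambda*x, 4 = 2*lambda*y, 1 = 2*lambda*z
So x:5 = y:4 = z:1, i.e. x = 5t, y = 4t, z = 1t
Constraint: t^2*(5^2 + 4^2 + 1^2) = 42
  t^2 * 42 = 42  =>  t = sqrt(1)
Maximum = 5*5t + 4*4t + 1*1t = 42*sqrt(1) = 42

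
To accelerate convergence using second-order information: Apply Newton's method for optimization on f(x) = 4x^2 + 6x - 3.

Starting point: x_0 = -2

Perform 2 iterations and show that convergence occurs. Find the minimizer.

f(x) = 4x^2 + 6x - 3, f'(x) = 8x + (6), f''(x) = 8
Step 1: f'(-2) = -10, x_1 = -2 - -10/8 = -3/4
Step 2: f'(-3/4) = 0, x_2 = -3/4 (converged)
Newton's method converges in 1 step for quadratics.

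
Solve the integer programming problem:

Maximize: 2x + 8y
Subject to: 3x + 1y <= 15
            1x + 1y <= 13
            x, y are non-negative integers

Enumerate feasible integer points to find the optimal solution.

Constraint 1: 3x + 1y <= 15
Constraint 2: 1x + 1y <= 13
Feasible x range (need y >= 0): 0 <= x <= min(15/3, 13/1) => x in {0, ..., 5}.
Enumerate feasible integer points row by row (the coefficient of y is 8 > 0, so for each x the largest feasible y gives the best value):
  x = 0: y <= min((15 - 3*0)/1, (13 - 1*0)/1) => y in {0, ..., 13}; best 2*0 + 8*13 = 104
  x = 1: y <= min((15 - 3*1)/1, (13 - 1*1)/1) => y in {0, ..., 12}; best 2*1 + 8*12 = 98
  x = 2: y <= min((15 - 3*2)/1, (13 - 1*2)/1) => y in {0, ..., 9}; best 2*2 + 8*9 = 76
  x = 3: y <= min((15 - 3*3)/1, (13 - 1*3)/1) => y in {0, ..., 6}; best 2*3 + 8*6 = 54
  x = 4: y <= min((15 - 3*4)/1, (13 - 1*4)/1) => y in {0, ..., 3}; best 2*4 + 8*3 = 32
  x = 5: y <= min((15 - 3*5)/1, (13 - 1*5)/1) => y in {0}; best 2*5 + 8*0 = 10
The maximum 2x + 8y = 104 is achieved at x = 0, y = 13.
Check: 3*0 + 1*13 = 13 <= 15 and 1*0 + 1*13 = 13 <= 13.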